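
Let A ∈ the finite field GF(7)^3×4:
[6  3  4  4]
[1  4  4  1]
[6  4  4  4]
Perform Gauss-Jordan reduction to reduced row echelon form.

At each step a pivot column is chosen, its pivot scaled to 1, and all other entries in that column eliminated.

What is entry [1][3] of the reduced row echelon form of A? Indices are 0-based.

M[1][3] = 0

pivot(0,0)=6: scale R0 → (1, 4, 3, 3)
  clear (1,0): R1 −= (1)R0 → (0, 0, 1, 5)
  clear (2,0): R2 −= (6)R0 → (0, 1, 0, 0)
pivot(1,1): swap R1↔R2
pivot(1,1)=1: scale R1 → (0, 1, 0, 0)
  clear (0,1): R0 −= (4)R1 → (1, 0, 3, 3)
pivot(2,2)=1: scale R2 → (0, 0, 1, 5)
  clear (0,2): R0 −= (3)R2 → (1, 0, 0, 2)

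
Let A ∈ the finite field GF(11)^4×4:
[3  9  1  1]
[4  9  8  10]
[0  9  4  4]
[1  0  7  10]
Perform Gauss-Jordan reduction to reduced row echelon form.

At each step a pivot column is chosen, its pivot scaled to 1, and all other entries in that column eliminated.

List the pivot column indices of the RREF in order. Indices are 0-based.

step 1: normalize row 0 (÷3) = (1, 3, 4, 4)
  row 1: subtract 4×row0 = (0, 8, 3, 5)
  row 3: subtract 1×row0 = (0, 8, 3, 6)
step 2: normalize row 1 (÷8) = (0, 1, 10, 2)
  row 0: subtract 3×row1 = (1, 0, 7, 9)
  row 2: subtract 9×row1 = (0, 0, 2, 8)
  row 3: subtract 8×row1 = (0, 0, 0, 1)
step 3: normalize row 2 (÷2) = (0, 0, 1, 4)
  row 0: subtract 7×row2 = (1, 0, 0, 3)
  row 1: subtract 10×row2 = (0, 1, 0, 6)
step 4: normalize row 3 (÷1) = (0, 0, 0, 1)
  row 0: subtract 3×row3 = (1, 0, 0, 0)
  row 1: subtract 6×row3 = (0, 1, 0, 0)
  row 2: subtract 4×row3 = (0, 0, 1, 0)

pivot columns: 0, 1, 2, 3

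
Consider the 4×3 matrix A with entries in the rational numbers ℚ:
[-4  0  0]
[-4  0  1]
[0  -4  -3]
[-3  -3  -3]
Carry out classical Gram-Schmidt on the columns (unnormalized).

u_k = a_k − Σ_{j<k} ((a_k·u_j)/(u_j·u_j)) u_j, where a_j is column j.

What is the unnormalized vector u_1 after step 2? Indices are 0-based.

Step 1: u_0 = a_0 = (-4, -4, 0, -3).
Step 2: u_1 = a_1 − (9/41)·u_0 = (36/41, 36/41, -4, -96/41).

u_1 = (36/41, 36/41, -4, -96/41)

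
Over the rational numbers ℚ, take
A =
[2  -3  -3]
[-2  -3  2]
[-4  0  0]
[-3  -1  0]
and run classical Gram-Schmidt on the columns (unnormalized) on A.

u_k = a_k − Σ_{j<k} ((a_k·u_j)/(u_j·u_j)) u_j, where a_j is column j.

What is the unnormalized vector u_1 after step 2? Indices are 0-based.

u_1 = (-35/11, -31/11, 4/11, -8/11)

Step 1: u_0 = a_0 = (2, -2, -4, -3).
Step 2: u_1 = a_1 − (1/11)·u_0 = (-35/11, -31/11, 4/11, -8/11).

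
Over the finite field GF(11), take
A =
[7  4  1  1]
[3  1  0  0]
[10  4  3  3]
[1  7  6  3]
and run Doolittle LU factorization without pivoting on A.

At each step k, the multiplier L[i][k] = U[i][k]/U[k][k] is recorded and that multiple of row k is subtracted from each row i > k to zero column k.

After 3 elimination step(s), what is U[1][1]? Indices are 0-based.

U[1][1] = 4

Step 1: pivot at (0,0) is 7.
  row1 ← row1 − (2)·row0  ⇒  L[1][0]=2, U row1=(0, 4, 9, 9)
  row2 ← row2 − (3)·row0  ⇒  L[2][0]=3, U row2=(0, 3, 0, 0)
  row3 ← row3 − (8)·row0  ⇒  L[3][0]=8, U row3=(0, 8, 9, 6)
Step 2: pivot at (1,1) is 4.
  row2 ← row2 − (9)·row1  ⇒  L[2][1]=9, U row2=(0, 0, 7, 7)
  row3 ← row3 − (2)·row1  ⇒  L[3][1]=2, U row3=(0, 0, 2, 10)
Step 3: pivot at (2,2) is 7.
  row3 ← row3 − (5)·row2  ⇒  L[3][2]=5, U row3=(0, 0, 0, 8)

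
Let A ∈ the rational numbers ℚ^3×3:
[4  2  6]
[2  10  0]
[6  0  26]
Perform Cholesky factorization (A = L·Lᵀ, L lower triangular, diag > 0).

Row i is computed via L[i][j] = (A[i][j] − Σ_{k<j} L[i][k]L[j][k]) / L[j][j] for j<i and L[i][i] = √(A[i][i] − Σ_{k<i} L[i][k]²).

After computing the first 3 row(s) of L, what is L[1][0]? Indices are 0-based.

L[1][0] = 1

Step 1: L[0][0] = √(4) = 2.
  L[1][0] = (2) / L[0][0] = 1.
Step 2: L[1][1] = √(9) = 3.
  L[2][0] = (6) / L[0][0] = 3.
  L[2][1] = (-3) / L[1][1] = -1.
Step 3: L[2][2] = √(16) = 4.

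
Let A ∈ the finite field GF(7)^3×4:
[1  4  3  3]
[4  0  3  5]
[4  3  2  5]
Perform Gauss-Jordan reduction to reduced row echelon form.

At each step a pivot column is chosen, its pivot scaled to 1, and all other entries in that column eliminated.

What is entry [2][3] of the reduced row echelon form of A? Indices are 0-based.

pivot(0,0)=1: scale R0 → (1, 4, 3, 3)
  clear (1,0): R1 −= (4)R0 → (0, 5, 5, 0)
  clear (2,0): R2 −= (4)R0 → (0, 1, 4, 0)
pivot(1,1)=5: scale R1 → (0, 1, 1, 0)
  clear (0,1): R0 −= (4)R1 → (1, 0, 6, 3)
  clear (2,1): R2 −= (1)R1 → (0, 0, 3, 0)
pivot(2,2)=3: scale R2 → (0, 0, 1, 0)
  clear (0,2): R0 −= (6)R2 → (1, 0, 0, 3)
  clear (1,2): R1 −= (1)R2 → (0, 1, 0, 0)

M[2][3] = 0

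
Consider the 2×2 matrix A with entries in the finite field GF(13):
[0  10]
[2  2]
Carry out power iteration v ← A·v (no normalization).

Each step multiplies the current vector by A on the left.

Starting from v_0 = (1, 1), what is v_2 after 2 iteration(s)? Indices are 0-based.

v_2 = (1, 2)

v_0 = (1, 1).
v_1 = A·v_0 = (10, 4).
v_2 = A·v_1 = (1, 2).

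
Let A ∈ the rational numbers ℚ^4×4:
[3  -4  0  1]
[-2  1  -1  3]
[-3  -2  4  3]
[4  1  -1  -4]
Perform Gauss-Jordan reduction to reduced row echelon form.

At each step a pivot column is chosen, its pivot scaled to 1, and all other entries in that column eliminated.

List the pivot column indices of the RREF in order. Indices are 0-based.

[1] R0 /= 3  ⇒  (1, -4/3, 0, 1/3)
     R1 -= -2·R0  ⇒  (0, -5/3, -1, 11/3)
     R2 -= -3·R0  ⇒  (0, -6, 4, 4)
     R3 -= 4·R0  ⇒  (0, 19/3, -1, -16/3)
[2] R1 /= -5/3  ⇒  (0, 1, 3/5, -11/5)
     R0 -= -4/3·R1  ⇒  (1, 0, 4/5, -13/5)
     R2 -= -6·R1  ⇒  (0, 0, 38/5, -46/5)
     R3 -= 19/3·R1  ⇒  (0, 0, -24/5, 43/5)
[3] R2 /= 38/5  ⇒  (0, 0, 1, -23/19)
     R0 -= 4/5·R2  ⇒  (1, 0, 0, -31/19)
     R1 -= 3/5·R2  ⇒  (0, 1, 0, -28/19)
     R3 -= -24/5·R2  ⇒  (0, 0, 0, 53/19)
[4] R3 /= 53/19  ⇒  (0, 0, 0, 1)
     R0 -= -31/19·R3  ⇒  (1, 0, 0, 0)
     R1 -= -28/19·R3  ⇒  (0, 1, 0, 0)
     R2 -= -23/19·R3  ⇒  (0, 0, 1, 0)

pivot columns: 0, 1, 2, 3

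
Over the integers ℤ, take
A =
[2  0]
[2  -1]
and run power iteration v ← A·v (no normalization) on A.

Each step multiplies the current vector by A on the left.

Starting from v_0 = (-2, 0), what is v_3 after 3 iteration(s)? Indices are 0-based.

v_0 = (-2, 0).
v_1 = A·v_0 = (-4, -4).
v_2 = A·v_1 = (-8, -4).
v_3 = A·v_2 = (-16, -12).

v_3 = (-16, -12)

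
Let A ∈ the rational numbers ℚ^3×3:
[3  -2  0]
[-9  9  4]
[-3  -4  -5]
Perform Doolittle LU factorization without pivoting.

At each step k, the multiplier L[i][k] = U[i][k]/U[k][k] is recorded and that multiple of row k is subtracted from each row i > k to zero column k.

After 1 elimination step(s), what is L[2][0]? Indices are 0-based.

L[2][0] = -1

Step 1: pivot at (0,0) is 3.
  row1 ← row1 − (-3)·row0  ⇒  L[1][0]=-3, U row1=(0, 3, 4)
  row2 ← row2 − (-1)·row0  ⇒  L[2][0]=-1, U row2=(0, -6, -5)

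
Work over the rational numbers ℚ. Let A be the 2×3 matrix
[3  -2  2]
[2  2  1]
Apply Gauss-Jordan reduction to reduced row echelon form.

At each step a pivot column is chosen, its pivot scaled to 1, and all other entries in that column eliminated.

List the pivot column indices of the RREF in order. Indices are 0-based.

pivot(0,0)=3: scale R0 → (1, -2/3, 2/3)
  clear (1,0): R1 −= (2)R0 → (0, 10/3, -1/3)
pivot(1,1)=10/3: scale R1 → (0, 1, -1/10)
  clear (0,1): R0 −= (-2/3)R1 → (1, 0, 3/5)

pivot columns: 0, 1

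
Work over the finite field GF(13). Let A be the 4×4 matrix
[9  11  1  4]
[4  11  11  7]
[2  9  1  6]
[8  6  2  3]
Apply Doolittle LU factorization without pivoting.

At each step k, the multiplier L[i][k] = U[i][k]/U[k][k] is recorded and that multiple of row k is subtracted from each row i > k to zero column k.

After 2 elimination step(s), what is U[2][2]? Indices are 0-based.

U[2][2] = 6

Step 1: pivot at (0,0) is 9.
  row1 ← row1 − (12)·row0  ⇒  L[1][0]=12, U row1=(0, 9, 12, 11)
  row2 ← row2 − (6)·row0  ⇒  L[2][0]=6, U row2=(0, 8, 8, 8)
  row3 ← row3 − (11)·row0  ⇒  L[3][0]=11, U row3=(0, 2, 4, 11)
Step 2: pivot at (1,1) is 9.
  row2 ← row2 − (11)·row1  ⇒  L[2][1]=11, U row2=(0, 0, 6, 4)
  row3 ← row3 − (6)·row1  ⇒  L[3][1]=6, U row3=(0, 0, 10, 10)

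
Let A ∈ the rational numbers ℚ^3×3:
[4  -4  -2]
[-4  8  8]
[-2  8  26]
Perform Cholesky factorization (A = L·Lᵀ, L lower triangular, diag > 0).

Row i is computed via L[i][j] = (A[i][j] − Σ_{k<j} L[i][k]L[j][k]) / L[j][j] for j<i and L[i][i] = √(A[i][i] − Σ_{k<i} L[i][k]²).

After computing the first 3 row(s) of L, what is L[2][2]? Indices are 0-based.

L[2][2] = 4

Step 1: L[0][0] = √(4) = 2.
  L[1][0] = (-4) / L[0][0] = -2.
Step 2: L[1][1] = √(4) = 2.
  L[2][0] = (-2) / L[0][0] = -1.
  L[2][1] = (6) / L[1][1] = 3.
Step 3: L[2][2] = √(16) = 4.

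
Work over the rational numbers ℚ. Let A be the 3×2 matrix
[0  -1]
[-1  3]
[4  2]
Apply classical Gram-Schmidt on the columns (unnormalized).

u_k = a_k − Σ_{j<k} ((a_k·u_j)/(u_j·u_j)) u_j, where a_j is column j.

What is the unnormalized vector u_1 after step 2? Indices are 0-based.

Step 1: u_0 = a_0 = (0, -1, 4).
Step 2: u_1 = a_1 − (5/17)·u_0 = (-1, 56/17, 14/17).

u_1 = (-1, 56/17, 14/17)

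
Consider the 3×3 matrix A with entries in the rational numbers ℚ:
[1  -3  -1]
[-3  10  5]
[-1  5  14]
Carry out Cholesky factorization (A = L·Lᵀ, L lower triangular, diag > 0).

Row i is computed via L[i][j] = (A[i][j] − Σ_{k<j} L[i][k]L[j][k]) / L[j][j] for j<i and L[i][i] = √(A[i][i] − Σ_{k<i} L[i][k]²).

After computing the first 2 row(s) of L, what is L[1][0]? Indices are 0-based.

Step 1: L[0][0] = √(1) = 1.
  L[1][0] = (-3) / L[0][0] = -3.
Step 2: L[1][1] = √(1) = 1.

L[1][0] = -3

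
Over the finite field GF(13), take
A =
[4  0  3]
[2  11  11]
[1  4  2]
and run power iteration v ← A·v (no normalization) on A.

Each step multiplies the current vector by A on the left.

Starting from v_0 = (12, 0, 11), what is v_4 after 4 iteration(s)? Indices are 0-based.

v_0 = (12, 0, 11).
v_1 = A·v_0 = (3, 2, 8).
v_2 = A·v_1 = (10, 12, 1).
v_3 = A·v_2 = (4, 7, 8).
v_4 = A·v_3 = (1, 4, 9).

v_4 = (1, 4, 9)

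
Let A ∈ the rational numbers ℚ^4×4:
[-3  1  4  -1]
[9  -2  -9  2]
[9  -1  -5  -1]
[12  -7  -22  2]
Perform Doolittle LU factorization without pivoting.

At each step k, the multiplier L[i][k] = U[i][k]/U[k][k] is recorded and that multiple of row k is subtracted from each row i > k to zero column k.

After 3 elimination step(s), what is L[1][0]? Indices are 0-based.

L[1][0] = -3

k=0: U[0][0]=-3
  eliminate (1,0): mult=-3, new row 1: (0, 1, 3, -1); set L[1][0]=-3
  eliminate (2,0): mult=-3, new row 2: (0, 2, 7, -4); set L[2][0]=-3
  eliminate (3,0): mult=-4, new row 3: (0, -3, -6, -2); set L[3][0]=-4
k=1: U[1][1]=1
  eliminate (2,1): mult=2, new row 2: (0, 0, 1, -2); set L[2][1]=2
  eliminate (3,1): mult=-3, new row 3: (0, 0, 3, -5); set L[3][1]=-3
k=2: U[2][2]=1
  eliminate (3,2): mult=3, new row 3: (0, 0, 0, 1); set L[3][2]=3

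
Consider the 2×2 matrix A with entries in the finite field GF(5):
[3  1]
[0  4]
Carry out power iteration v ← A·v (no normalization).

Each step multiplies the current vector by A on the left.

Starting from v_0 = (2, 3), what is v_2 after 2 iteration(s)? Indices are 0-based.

v_0 = (2, 3).
v_1 = A·v_0 = (4, 2).
v_2 = A·v_1 = (4, 3).

v_2 = (4, 3)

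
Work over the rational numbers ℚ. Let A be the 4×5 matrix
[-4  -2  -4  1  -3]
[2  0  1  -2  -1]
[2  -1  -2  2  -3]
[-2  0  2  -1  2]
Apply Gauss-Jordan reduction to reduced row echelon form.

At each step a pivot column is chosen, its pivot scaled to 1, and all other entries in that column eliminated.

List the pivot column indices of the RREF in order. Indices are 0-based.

pivot(0,0)=-4: scale R0 → (1, 1/2, 1, -1/4, 3/4)
  clear (1,0): R1 −= (2)R0 → (0, -1, -1, -3/2, -5/2)
  clear (2,0): R2 −= (2)R0 → (0, -2, -4, 5/2, -9/2)
  clear (3,0): R3 −= (-2)R0 → (0, 1, 4, -3/2, 7/2)
pivot(1,1)=-1: scale R1 → (0, 1, 1, 3/2, 5/2)
  clear (0,1): R0 −= (1/2)R1 → (1, 0, 1/2, -1, -1/2)
  clear (2,1): R2 −= (-2)R1 → (0, 0, -2, 11/2, 1/2)
  clear (3,1): R3 −= (1)R1 → (0, 0, 3, -3, 1)
pivot(2,2)=-2: scale R2 → (0, 0, 1, -11/4, -1/4)
  clear (0,2): R0 −= (1/2)R2 → (1, 0, 0, 3/8, -3/8)
  clear (1,2): R1 −= (1)R2 → (0, 1, 0, 17/4, 11/4)
  clear (3,2): R3 −= (3)R2 → (0, 0, 0, 21/4, 7/4)
pivot(3,3)=21/4: scale R3 → (0, 0, 0, 1, 1/3)
  clear (0,3): R0 −= (3/8)R3 → (1, 0, 0, 0, -1/2)
  clear (1,3): R1 −= (17/4)R3 → (0, 1, 0, 0, 4/3)
  clear (2,3): R2 −= (-11/4)R3 → (0, 0, 1, 0, 2/3)

pivot columns: 0, 1, 2, 3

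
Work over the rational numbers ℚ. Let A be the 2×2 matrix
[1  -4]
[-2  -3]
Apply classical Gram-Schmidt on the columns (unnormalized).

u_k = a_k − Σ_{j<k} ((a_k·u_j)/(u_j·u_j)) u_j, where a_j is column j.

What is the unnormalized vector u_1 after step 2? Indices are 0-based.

Step 1: u_0 = a_0 = (1, -2).
Step 2: u_1 = a_1 − (2/5)·u_0 = (-22/5, -11/5).

u_1 = (-22/5, -11/5)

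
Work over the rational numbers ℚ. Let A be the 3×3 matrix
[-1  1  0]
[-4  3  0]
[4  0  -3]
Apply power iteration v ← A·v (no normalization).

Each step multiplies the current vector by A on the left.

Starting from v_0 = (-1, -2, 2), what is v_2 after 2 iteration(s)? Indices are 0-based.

v_2 = (-1, -2, 26)

v_0 = (-1, -2, 2).
v_1 = A·v_0 = (-1, -2, -10).
v_2 = A·v_1 = (-1, -2, 26).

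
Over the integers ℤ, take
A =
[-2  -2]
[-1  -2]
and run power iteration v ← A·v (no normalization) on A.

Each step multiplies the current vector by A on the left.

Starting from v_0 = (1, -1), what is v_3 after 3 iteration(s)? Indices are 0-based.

v_3 = (8, 6)

v_0 = (1, -1).
v_1 = A·v_0 = (0, 1).
v_2 = A·v_1 = (-2, -2).
v_3 = A·v_2 = (8, 6).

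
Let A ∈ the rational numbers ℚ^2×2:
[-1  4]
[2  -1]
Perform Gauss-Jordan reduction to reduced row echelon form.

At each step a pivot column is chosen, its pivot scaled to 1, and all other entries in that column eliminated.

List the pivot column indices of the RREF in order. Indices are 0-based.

pivot columns: 0, 1

step 1: normalize row 0 (÷-1) = (1, -4)
  row 1: subtract 2×row0 = (0, 7)
step 2: normalize row 1 (÷7) = (0, 1)
  row 0: subtract -4×row1 = (1, 0)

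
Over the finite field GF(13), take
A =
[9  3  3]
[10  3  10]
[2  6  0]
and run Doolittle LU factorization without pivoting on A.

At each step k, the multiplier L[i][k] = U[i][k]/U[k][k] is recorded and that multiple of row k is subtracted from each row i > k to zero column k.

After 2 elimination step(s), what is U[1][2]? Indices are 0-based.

[col 0] pivot 9
  R1 -= 4*R0 → (0, 4, 11)  (L[1][0] := 4)
  R2 -= 6*R0 → (0, 1, 8)  (L[2][0] := 6)
[col 1] pivot 4
  R2 -= 10*R1 → (0, 0, 2)  (L[2][1] := 10)

U[1][2] = 11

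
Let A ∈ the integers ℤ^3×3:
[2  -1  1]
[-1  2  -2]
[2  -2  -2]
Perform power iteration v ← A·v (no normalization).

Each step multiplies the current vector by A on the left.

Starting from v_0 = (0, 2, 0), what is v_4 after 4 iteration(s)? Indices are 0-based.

v_0 = (0, 2, 0).
v_1 = A·v_0 = (-2, 4, -4).
v_2 = A·v_1 = (-12, 18, -4).
v_3 = A·v_2 = (-46, 56, -52).
v_4 = A·v_3 = (-200, 262, -100).

v_4 = (-200, 262, -100)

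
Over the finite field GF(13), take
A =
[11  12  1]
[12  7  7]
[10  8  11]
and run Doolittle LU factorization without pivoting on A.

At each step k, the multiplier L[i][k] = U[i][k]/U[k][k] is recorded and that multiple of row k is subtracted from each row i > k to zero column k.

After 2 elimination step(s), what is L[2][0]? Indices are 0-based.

L[2][0] = 8

[col 0] pivot 11
  R1 -= 7*R0 → (0, 1, 0)  (L[1][0] := 7)
  R2 -= 8*R0 → (0, 3, 3)  (L[2][0] := 8)
[col 1] pivot 1
  R2 -= 3*R1 → (0, 0, 3)  (L[2][1] := 3)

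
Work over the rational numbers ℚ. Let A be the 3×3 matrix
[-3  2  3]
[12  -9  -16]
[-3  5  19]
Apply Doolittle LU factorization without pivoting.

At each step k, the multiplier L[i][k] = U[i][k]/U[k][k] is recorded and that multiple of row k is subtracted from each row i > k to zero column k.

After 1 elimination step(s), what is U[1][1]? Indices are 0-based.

U[1][1] = -1

k=0: U[0][0]=-3
  eliminate (1,0): mult=-4, new row 1: (0, -1, -4); set L[1][0]=-4
  eliminate (2,0): mult=1, new row 2: (0, 3, 16); set L[2][0]=1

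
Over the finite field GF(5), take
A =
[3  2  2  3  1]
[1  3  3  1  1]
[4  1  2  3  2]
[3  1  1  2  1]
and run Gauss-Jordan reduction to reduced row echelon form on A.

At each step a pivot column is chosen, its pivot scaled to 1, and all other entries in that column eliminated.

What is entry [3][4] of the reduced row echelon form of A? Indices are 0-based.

step 1: normalize row 0 (÷3) = (1, 4, 4, 1, 2)
  row 1: subtract 1×row0 = (0, 4, 4, 0, 4)
  row 2: subtract 4×row0 = (0, 0, 1, 4, 4)
  row 3: subtract 3×row0 = (0, 4, 4, 4, 0)
step 2: normalize row 1 (÷4) = (0, 1, 1, 0, 1)
  row 0: subtract 4×row1 = (1, 0, 0, 1, 3)
  row 3: subtract 4×row1 = (0, 0, 0, 4, 1)
step 3: normalize row 2 (÷1) = (0, 0, 1, 4, 4)
  row 1: subtract 1×row2 = (0, 1, 0, 1, 2)
step 4: normalize row 3 (÷4) = (0, 0, 0, 1, 4)
  row 0: subtract 1×row3 = (1, 0, 0, 0, 4)
  row 1: subtract 1×row3 = (0, 1, 0, 0, 3)
  row 2: subtract 4×row3 = (0, 0, 1, 0, 3)

M[3][4] = 4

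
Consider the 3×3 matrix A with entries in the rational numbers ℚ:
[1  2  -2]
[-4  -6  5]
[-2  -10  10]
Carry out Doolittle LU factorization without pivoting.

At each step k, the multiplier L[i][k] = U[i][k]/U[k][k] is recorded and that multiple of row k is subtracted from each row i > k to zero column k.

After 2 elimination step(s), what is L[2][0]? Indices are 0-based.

Step 1: pivot at (0,0) is 1.
  row1 ← row1 − (-4)·row0  ⇒  L[1][0]=-4, U row1=(0, 2, -3)
  row2 ← row2 − (-2)·row0  ⇒  L[2][0]=-2, U row2=(0, -6, 6)
Step 2: pivot at (1,1) is 2.
  row2 ← row2 − (-3)·row1  ⇒  L[2][1]=-3, U row2=(0, 0, -3)

L[2][0] = -2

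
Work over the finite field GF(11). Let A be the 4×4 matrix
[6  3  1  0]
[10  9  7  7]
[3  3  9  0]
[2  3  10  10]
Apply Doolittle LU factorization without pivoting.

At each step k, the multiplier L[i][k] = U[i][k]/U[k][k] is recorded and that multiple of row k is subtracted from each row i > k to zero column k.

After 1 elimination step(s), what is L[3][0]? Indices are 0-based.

Step 1: pivot at (0,0) is 6.
  row1 ← row1 − (9)·row0  ⇒  L[1][0]=9, U row1=(0, 4, 9, 7)
  row2 ← row2 − (6)·row0  ⇒  L[2][0]=6, U row2=(0, 7, 3, 0)
  row3 ← row3 − (4)·row0  ⇒  L[3][0]=4, U row3=(0, 2, 6, 10)

L[3][0] = 4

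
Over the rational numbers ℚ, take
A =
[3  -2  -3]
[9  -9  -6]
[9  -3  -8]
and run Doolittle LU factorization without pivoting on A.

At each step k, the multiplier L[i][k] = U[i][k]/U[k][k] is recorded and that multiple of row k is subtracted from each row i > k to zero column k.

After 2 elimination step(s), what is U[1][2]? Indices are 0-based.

U[1][2] = 3

k=0: U[0][0]=3
  eliminate (1,0): mult=3, new row 1: (0, -3, 3); set L[1][0]=3
  eliminate (2,0): mult=3, new row 2: (0, 3, 1); set L[2][0]=3
k=1: U[1][1]=-3
  eliminate (2,1): mult=-1, new row 2: (0, 0, 4); set L[2][1]=-1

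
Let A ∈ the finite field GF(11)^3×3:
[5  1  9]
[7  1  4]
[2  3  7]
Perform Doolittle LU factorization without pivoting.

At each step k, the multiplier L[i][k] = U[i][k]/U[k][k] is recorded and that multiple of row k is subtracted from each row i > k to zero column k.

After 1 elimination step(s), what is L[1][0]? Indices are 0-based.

L[1][0] = 8

Step 1: pivot at (0,0) is 5.
  row1 ← row1 − (8)·row0  ⇒  L[1][0]=8, U row1=(0, 4, 9)
  row2 ← row2 − (7)·row0  ⇒  L[2][0]=7, U row2=(0, 7, 10)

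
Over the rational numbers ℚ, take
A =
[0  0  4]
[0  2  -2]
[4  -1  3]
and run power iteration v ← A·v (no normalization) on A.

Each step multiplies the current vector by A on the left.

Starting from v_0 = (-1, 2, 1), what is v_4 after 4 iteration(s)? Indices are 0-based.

v_4 = (-172, 106, -59)

v_0 = (-1, 2, 1).
v_1 = A·v_0 = (4, 2, -3).
v_2 = A·v_1 = (-12, 10, 5).
v_3 = A·v_2 = (20, 10, -43).
v_4 = A·v_3 = (-172, 106, -59).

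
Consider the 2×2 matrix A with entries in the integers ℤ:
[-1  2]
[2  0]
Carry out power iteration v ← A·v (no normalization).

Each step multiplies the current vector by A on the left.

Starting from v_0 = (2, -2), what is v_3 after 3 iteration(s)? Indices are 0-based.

v_0 = (2, -2).
v_1 = A·v_0 = (-6, 4).
v_2 = A·v_1 = (14, -12).
v_3 = A·v_2 = (-38, 28).

v_3 = (-38, 28)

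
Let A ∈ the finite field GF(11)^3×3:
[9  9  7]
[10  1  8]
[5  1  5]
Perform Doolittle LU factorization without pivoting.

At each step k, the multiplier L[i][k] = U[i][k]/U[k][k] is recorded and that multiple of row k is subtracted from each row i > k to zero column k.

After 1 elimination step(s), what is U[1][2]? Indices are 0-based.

U[1][2] = 10

k=0: U[0][0]=9
  eliminate (1,0): mult=6, new row 1: (0, 2, 10); set L[1][0]=6
  eliminate (2,0): mult=3, new row 2: (0, 7, 6); set L[2][0]=3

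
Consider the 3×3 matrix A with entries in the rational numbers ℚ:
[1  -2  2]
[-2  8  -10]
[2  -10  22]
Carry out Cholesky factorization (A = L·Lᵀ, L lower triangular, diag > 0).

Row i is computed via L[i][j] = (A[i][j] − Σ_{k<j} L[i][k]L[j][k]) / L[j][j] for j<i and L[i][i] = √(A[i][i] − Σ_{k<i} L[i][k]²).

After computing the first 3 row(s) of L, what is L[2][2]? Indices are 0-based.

Step 1: L[0][0] = √(1) = 1.
  L[1][0] = (-2) / L[0][0] = -2.
Step 2: L[1][1] = √(4) = 2.
  L[2][0] = (2) / L[0][0] = 2.
  L[2][1] = (-6) / L[1][1] = -3.
Step 3: L[2][2] = √(9) = 3.

L[2][2] = 3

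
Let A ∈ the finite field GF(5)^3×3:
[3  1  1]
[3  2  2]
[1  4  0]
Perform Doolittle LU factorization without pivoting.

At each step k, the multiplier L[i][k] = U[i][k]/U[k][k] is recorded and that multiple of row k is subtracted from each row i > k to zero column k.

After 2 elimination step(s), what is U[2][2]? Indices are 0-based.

k=0: U[0][0]=3
  eliminate (1,0): mult=1, new row 1: (0, 1, 1); set L[1][0]=1
  eliminate (2,0): mult=2, new row 2: (0, 2, 3); set L[2][0]=2
k=1: U[1][1]=1
  eliminate (2,1): mult=2, new row 2: (0, 0, 1); set L[2][1]=2

U[2][2] = 1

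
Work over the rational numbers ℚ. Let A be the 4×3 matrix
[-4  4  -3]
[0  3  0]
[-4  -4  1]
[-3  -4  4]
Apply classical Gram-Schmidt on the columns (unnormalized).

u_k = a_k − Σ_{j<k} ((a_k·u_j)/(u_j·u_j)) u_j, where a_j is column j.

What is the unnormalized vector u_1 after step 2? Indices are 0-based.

u_1 = (212/41, 3, -116/41, -128/41)

Step 1: u_0 = a_0 = (-4, 0, -4, -3).
Step 2: u_1 = a_1 − (12/41)·u_0 = (212/41, 3, -116/41, -128/41).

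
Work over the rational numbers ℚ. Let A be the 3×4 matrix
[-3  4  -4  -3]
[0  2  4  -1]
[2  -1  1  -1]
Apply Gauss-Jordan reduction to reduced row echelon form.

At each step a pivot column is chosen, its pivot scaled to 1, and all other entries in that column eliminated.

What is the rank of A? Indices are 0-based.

step 1: normalize row 0 (÷-3) = (1, -4/3, 4/3, 1)
  row 2: subtract 2×row0 = (0, 5/3, -5/3, -3)
step 2: normalize row 1 (÷2) = (0, 1, 2, -1/2)
  row 0: subtract -4/3×row1 = (1, 0, 4, 1/3)
  row 2: subtract 5/3×row1 = (0, 0, -5, -13/6)
step 3: normalize row 2 (÷-5) = (0, 0, 1, 13/30)
  row 0: subtract 4×row2 = (1, 0, 0, -7/5)
  row 1: subtract 2×row2 = (0, 1, 0, -41/30)

rank = 3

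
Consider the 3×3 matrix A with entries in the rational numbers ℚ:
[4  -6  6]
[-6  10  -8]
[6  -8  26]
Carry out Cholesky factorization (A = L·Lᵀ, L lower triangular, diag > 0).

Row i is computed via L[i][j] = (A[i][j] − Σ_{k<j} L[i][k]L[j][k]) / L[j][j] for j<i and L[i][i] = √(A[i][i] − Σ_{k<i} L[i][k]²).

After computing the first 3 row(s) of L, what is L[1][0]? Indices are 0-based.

L[1][0] = -3

Step 1: L[0][0] = √(4) = 2.
  L[1][0] = (-6) / L[0][0] = -3.
Step 2: L[1][1] = √(1) = 1.
  L[2][0] = (6) / L[0][0] = 3.
  L[2][1] = (1) / L[1][1] = 1.
Step 3: L[2][2] = √(16) = 4.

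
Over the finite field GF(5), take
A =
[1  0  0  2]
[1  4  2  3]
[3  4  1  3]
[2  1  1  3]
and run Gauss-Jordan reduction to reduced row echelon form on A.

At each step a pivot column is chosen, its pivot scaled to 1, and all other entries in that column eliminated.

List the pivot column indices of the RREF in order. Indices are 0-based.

[1] R0 /= 1  ⇒  (1, 0, 0, 2)
     R1 -= 1·R0  ⇒  (0, 4, 2, 1)
     R2 -= 3·R0  ⇒  (0, 4, 1, 2)
     R3 -= 2·R0  ⇒  (0, 1, 1, 4)
[2] R1 /= 4  ⇒  (0, 1, 3, 4)
     R2 -= 4·R1  ⇒  (0, 0, 4, 1)
     R3 -= 1·R1  ⇒  (0, 0, 3, 0)
[3] R2 /= 4  ⇒  (0, 0, 1, 4)
     R1 -= 3·R2  ⇒  (0, 1, 0, 2)
     R3 -= 3·R2  ⇒  (0, 0, 0, 3)
[4] R3 /= 3  ⇒  (0, 0, 0, 1)
     R0 -= 2·R3  ⇒  (1, 0, 0, 0)
     R1 -= 2·R3  ⇒  (0, 1, 0, 0)
     R2 -= 4·R3  ⇒  (0, 0, 1, 0)

pivot columns: 0, 1, 2, 3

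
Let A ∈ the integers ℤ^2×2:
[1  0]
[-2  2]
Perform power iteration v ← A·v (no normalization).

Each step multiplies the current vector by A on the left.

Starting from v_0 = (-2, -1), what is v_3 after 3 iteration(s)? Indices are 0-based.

v_3 = (-2, 20)

v_0 = (-2, -1).
v_1 = A·v_0 = (-2, 2).
v_2 = A·v_1 = (-2, 8).
v_3 = A·v_2 = (-2, 20).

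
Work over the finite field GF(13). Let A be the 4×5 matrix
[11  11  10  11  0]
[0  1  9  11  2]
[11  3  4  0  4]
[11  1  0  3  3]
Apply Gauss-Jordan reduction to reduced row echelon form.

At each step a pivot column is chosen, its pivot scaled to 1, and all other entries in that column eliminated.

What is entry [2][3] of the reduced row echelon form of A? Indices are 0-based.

[1] R0 /= 11  ⇒  (1, 1, 8, 1, 0)
     R2 -= 11·R0  ⇒  (0, 5, 7, 2, 4)
     R3 -= 11·R0  ⇒  (0, 3, 3, 5, 3)
[2] R1 /= 1  ⇒  (0, 1, 9, 11, 2)
     R0 -= 1·R1  ⇒  (1, 0, 12, 3, 11)
     R2 -= 5·R1  ⇒  (0, 0, 1, 12, 7)
     R3 -= 3·R1  ⇒  (0, 0, 2, 11, 10)
[3] R2 /= 1  ⇒  (0, 0, 1, 12, 7)
     R0 -= 12·R2  ⇒  (1, 0, 0, 2, 5)
     R1 -= 9·R2  ⇒  (0, 1, 0, 7, 4)
     R3 -= 2·R2  ⇒  (0, 0, 0, 0, 9)
column 3 empty below row 3
[4] R3 /= 9  ⇒  (0, 0, 0, 0, 1)
     R0 -= 5·R3  ⇒  (1, 0, 0, 2, 0)
     R1 -= 4·R3  ⇒  (0, 1, 0, 7, 0)
     R2 -= 7·R3  ⇒  (0, 0, 1, 12, 0)

M[2][3] = 12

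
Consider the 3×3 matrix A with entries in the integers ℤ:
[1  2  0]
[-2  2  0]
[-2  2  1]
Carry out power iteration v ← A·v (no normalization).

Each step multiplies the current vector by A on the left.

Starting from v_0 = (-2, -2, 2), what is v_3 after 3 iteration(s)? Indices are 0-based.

v_3 = (18, 36, 50)

v_0 = (-2, -2, 2).
v_1 = A·v_0 = (-6, 0, 2).
v_2 = A·v_1 = (-6, 12, 14).
v_3 = A·v_2 = (18, 36, 50).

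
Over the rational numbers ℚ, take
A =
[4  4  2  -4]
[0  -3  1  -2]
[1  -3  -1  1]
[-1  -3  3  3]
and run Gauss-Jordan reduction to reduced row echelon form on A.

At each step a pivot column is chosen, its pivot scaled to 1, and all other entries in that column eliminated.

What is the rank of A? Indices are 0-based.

rank = 4

step 1: normalize row 0 (÷4) = (1, 1, 1/2, -1)
  row 2: subtract 1×row0 = (0, -4, -3/2, 2)
  row 3: subtract -1×row0 = (0, -2, 7/2, 2)
step 2: normalize row 1 (÷-3) = (0, 1, -1/3, 2/3)
  row 0: subtract 1×row1 = (1, 0, 5/6, -5/3)
  row 2: subtract -4×row1 = (0, 0, -17/6, 14/3)
  row 3: subtract -2×row1 = (0, 0, 17/6, 10/3)
step 3: normalize row 2 (÷-17/6) = (0, 0, 1, -28/17)
  row 0: subtract 5/6×row2 = (1, 0, 0, -5/17)
  row 1: subtract -1/3×row2 = (0, 1, 0, 2/17)
  row 3: subtract 17/6×row2 = (0, 0, 0, 8)
step 4: normalize row 3 (÷8) = (0, 0, 0, 1)
  row 0: subtract -5/17×row3 = (1, 0, 0, 0)
  row 1: subtract 2/17×row3 = (0, 1, 0, 0)
  row 2: subtract -28/17×row3 = (0, 0, 1, 0)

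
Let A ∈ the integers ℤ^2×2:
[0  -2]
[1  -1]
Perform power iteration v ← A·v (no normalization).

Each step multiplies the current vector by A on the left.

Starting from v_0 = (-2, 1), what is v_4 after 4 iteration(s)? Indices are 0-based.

v_4 = (-10, -7)

v_0 = (-2, 1).
v_1 = A·v_0 = (-2, -3).
v_2 = A·v_1 = (6, 1).
v_3 = A·v_2 = (-2, 5).
v_4 = A·v_3 = (-10, -7).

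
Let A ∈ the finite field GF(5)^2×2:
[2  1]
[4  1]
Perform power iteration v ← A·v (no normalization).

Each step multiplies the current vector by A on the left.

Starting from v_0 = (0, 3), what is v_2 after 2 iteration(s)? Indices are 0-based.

v_2 = (4, 0)

v_0 = (0, 3).
v_1 = A·v_0 = (3, 3).
v_2 = A·v_1 = (4, 0).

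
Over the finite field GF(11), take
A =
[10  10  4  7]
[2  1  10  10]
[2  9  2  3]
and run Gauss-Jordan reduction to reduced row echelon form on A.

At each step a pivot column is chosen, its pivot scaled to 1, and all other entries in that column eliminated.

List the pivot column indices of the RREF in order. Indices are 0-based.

pivot columns: 0, 1, 2

[1] R0 /= 10  ⇒  (1, 1, 7, 4)
     R1 -= 2·R0  ⇒  (0, 10, 7, 2)
     R2 -= 2·R0  ⇒  (0, 7, 10, 6)
[2] R1 /= 10  ⇒  (0, 1, 4, 9)
     R0 -= 1·R1  ⇒  (1, 0, 3, 6)
     R2 -= 7·R1  ⇒  (0, 0, 4, 9)
[3] R2 /= 4  ⇒  (0, 0, 1, 5)
     R0 -= 3·R2  ⇒  (1, 0, 0, 2)
     R1 -= 4·R2  ⇒  (0, 1, 0, 0)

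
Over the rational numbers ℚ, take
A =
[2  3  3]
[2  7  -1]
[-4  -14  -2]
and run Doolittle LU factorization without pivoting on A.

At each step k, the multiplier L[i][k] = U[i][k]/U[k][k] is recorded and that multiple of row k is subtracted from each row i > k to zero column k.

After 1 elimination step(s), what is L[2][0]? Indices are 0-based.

L[2][0] = -2

Step 1: pivot at (0,0) is 2.
  row1 ← row1 − (1)·row0  ⇒  L[1][0]=1, U row1=(0, 4, -4)
  row2 ← row2 − (-2)·row0  ⇒  L[2][0]=-2, U row2=(0, -8, 4)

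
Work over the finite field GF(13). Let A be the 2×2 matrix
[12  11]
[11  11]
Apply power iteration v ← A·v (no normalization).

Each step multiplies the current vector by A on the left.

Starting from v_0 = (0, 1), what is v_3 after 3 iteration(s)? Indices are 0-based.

v_0 = (0, 1).
v_1 = A·v_0 = (11, 11).
v_2 = A·v_1 = (6, 8).
v_3 = A·v_2 = (4, 11).

v_3 = (4, 11)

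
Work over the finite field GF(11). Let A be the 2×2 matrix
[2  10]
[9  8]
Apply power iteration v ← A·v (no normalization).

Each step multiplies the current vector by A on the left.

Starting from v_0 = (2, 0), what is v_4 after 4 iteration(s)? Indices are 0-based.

v_0 = (2, 0).
v_1 = A·v_0 = (4, 7).
v_2 = A·v_1 = (1, 4).
v_3 = A·v_2 = (9, 8).
v_4 = A·v_3 = (10, 2).

v_4 = (10, 2)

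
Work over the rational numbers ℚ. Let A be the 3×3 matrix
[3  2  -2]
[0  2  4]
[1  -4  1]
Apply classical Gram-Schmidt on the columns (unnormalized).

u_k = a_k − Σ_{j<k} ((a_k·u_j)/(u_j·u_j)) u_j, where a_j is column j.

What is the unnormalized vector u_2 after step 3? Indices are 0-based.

Step 1: u_0 = a_0 = (3, 0, 1).
Step 2: u_1 = a_1 − (1/5)·u_0 = (7/5, 2, -21/5).
Step 3: u_2 = a_2 − (-1/2)·u_0 − (5/118)·u_1 = (-33/59, 231/59, 99/59).

u_2 = (-33/59, 231/59, 99/59)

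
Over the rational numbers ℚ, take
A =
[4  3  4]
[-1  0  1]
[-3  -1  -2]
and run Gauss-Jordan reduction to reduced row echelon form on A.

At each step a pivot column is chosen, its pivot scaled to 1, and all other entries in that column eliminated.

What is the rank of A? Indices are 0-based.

rank = 3

pivot(0,0)=4: scale R0 → (1, 3/4, 1)
  clear (1,0): R1 −= (-1)R0 → (0, 3/4, 2)
  clear (2,0): R2 −= (-3)R0 → (0, 5/4, 1)
pivot(1,1)=3/4: scale R1 → (0, 1, 8/3)
  clear (0,1): R0 −= (3/4)R1 → (1, 0, -1)
  clear (2,1): R2 −= (5/4)R1 → (0, 0, -7/3)
pivot(2,2)=-7/3: scale R2 → (0, 0, 1)
  clear (0,2): R0 −= (-1)R2 → (1, 0, 0)
  clear (1,2): R1 −= (8/3)R2 → (0, 1, 0)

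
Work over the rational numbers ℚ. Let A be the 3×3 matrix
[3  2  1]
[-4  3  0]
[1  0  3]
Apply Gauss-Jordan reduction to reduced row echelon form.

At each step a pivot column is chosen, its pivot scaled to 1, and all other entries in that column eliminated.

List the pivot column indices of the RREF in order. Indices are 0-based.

pivot(0,0)=3: scale R0 → (1, 2/3, 1/3)
  clear (1,0): R1 −= (-4)R0 → (0, 17/3, 4/3)
  clear (2,0): R2 −= (1)R0 → (0, -2/3, 8/3)
pivot(1,1)=17/3: scale R1 → (0, 1, 4/17)
  clear (0,1): R0 −= (2/3)R1 → (1, 0, 3/17)
  clear (2,1): R2 −= (-2/3)R1 → (0, 0, 48/17)
pivot(2,2)=48/17: scale R2 → (0, 0, 1)
  clear (0,2): R0 −= (3/17)R2 → (1, 0, 0)
  clear (1,2): R1 −= (4/17)R2 → (0, 1, 0)

pivot columns: 0, 1, 2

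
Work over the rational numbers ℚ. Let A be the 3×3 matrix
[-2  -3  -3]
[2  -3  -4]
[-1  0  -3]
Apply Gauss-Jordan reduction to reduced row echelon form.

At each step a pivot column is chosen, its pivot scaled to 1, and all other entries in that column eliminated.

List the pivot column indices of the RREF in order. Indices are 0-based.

pivot columns: 0, 1, 2

step 1: normalize row 0 (÷-2) = (1, 3/2, 3/2)
  row 1: subtract 2×row0 = (0, -6, -7)
  row 2: subtract -1×row0 = (0, 3/2, -3/2)
step 2: normalize row 1 (÷-6) = (0, 1, 7/6)
  row 0: subtract 3/2×row1 = (1, 0, -1/4)
  row 2: subtract 3/2×row1 = (0, 0, -13/4)
step 3: normalize row 2 (÷-13/4) = (0, 0, 1)
  row 0: subtract -1/4×row2 = (1, 0, 0)
  row 1: subtract 7/6×row2 = (0, 1, 0)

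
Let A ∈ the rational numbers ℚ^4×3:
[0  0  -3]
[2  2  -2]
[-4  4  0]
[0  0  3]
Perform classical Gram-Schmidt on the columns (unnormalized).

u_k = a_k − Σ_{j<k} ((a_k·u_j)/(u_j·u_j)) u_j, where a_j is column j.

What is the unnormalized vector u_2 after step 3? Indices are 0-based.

u_2 = (-3, 0, 0, 3)

Step 1: u_0 = a_0 = (0, 2, -4, 0).
Step 2: u_1 = a_1 − (-3/5)·u_0 = (0, 16/5, 8/5, 0).
Step 3: u_2 = a_2 − (-1/5)·u_0 − (-1/2)·u_1 = (-3, 0, 0, 3).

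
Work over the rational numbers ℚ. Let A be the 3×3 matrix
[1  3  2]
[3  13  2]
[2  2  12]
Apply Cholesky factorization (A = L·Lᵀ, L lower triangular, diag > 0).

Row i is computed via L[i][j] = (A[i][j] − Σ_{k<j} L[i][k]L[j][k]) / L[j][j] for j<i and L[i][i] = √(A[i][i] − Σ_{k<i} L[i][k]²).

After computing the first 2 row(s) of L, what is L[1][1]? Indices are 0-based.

L[1][1] = 2

Step 1: L[0][0] = √(1) = 1.
  L[1][0] = (3) / L[0][0] = 3.
Step 2: L[1][1] = √(4) = 2.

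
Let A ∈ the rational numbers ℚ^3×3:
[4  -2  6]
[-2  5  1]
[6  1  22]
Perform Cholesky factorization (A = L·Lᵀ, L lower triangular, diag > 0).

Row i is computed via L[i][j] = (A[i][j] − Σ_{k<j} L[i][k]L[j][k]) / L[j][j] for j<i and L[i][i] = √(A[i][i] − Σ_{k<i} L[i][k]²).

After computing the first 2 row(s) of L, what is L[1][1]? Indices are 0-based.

L[1][1] = 2

Step 1: L[0][0] = √(4) = 2.
  L[1][0] = (-2) / L[0][0] = -1.
Step 2: L[1][1] = √(4) = 2.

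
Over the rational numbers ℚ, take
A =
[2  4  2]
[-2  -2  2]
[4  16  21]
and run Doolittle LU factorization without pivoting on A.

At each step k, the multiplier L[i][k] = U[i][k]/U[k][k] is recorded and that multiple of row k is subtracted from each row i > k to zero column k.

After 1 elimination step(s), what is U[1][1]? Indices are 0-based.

U[1][1] = 2

[col 0] pivot 2
  R1 -= -1*R0 → (0, 2, 4)  (L[1][0] := -1)
  R2 -= 2*R0 → (0, 8, 17)  (L[2][0] := 2)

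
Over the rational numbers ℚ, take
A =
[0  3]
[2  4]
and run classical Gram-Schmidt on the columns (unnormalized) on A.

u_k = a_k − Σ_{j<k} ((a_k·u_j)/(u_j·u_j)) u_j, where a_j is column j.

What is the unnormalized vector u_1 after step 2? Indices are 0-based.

Step 1: u_0 = a_0 = (0, 2).
Step 2: u_1 = a_1 − (2)·u_0 = (3, 0).

u_1 = (3, 0)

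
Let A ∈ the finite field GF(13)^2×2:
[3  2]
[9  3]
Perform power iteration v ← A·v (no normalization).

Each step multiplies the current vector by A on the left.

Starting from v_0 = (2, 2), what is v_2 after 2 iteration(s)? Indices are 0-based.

v_2 = (0, 6)

v_0 = (2, 2).
v_1 = A·v_0 = (10, 11).
v_2 = A·v_1 = (0, 6).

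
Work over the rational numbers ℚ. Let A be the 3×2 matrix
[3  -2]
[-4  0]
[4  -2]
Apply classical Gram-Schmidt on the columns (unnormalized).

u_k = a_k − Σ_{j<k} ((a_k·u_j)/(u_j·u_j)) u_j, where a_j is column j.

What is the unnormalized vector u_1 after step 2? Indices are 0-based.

Step 1: u_0 = a_0 = (3, -4, 4).
Step 2: u_1 = a_1 − (-14/41)·u_0 = (-40/41, -56/41, -26/41).

u_1 = (-40/41, -56/41, -26/41)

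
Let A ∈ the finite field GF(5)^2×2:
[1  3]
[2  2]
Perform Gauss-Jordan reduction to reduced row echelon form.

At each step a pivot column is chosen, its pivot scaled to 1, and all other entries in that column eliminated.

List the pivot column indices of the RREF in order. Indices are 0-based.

pivot columns: 0, 1

step 1: normalize row 0 (÷1) = (1, 3)
  row 1: subtract 2×row0 = (0, 1)
step 2: normalize row 1 (÷1) = (0, 1)
  row 0: subtract 3×row1 = (1, 0)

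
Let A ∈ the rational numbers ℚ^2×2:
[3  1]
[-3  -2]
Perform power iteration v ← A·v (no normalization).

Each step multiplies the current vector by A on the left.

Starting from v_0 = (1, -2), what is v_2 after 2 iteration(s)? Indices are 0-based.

v_2 = (4, -5)

v_0 = (1, -2).
v_1 = A·v_0 = (1, 1).
v_2 = A·v_1 = (4, -5).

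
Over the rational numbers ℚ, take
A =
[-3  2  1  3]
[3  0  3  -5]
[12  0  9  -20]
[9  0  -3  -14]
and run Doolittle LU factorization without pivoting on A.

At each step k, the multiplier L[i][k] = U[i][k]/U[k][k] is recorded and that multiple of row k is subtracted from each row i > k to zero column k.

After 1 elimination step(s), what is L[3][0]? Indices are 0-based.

[col 0] pivot -3
  R1 -= -1*R0 → (0, 2, 4, -2)  (L[1][0] := -1)
  R2 -= -4*R0 → (0, 8, 13, -8)  (L[2][0] := -4)
  R3 -= -3*R0 → (0, 6, 0, -5)  (L[3][0] := -3)

L[3][0] = -3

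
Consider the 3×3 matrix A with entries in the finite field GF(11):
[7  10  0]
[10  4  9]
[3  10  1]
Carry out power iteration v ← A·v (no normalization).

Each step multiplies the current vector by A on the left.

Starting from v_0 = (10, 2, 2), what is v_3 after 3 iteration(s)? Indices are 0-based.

v_0 = (10, 2, 2).
v_1 = A·v_0 = (2, 5, 8).
v_2 = A·v_1 = (9, 2, 9).
v_3 = A·v_2 = (6, 3, 1).

v_3 = (6, 3, 1)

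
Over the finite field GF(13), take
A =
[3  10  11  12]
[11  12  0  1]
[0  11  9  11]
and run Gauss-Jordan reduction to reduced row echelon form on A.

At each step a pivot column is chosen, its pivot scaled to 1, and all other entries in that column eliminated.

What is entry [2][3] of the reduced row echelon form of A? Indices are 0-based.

step 1: normalize row 0 (÷3) = (1, 12, 8, 4)
  row 1: subtract 11×row0 = (0, 10, 3, 9)
step 2: normalize row 1 (÷10) = (0, 1, 12, 10)
  row 0: subtract 12×row1 = (1, 0, 7, 1)
  row 2: subtract 11×row1 = (0, 0, 7, 5)
step 3: normalize row 2 (÷7) = (0, 0, 1, 10)
  row 0: subtract 7×row2 = (1, 0, 0, 9)
  row 1: subtract 12×row2 = (0, 1, 0, 7)

M[2][3] = 10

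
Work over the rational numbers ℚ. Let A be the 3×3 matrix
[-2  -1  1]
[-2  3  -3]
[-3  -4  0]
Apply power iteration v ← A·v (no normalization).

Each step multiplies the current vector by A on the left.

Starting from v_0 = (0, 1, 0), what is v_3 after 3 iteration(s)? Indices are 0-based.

v_3 = (-22, 106, -77)

v_0 = (0, 1, 0).
v_1 = A·v_0 = (-1, 3, -4).
v_2 = A·v_1 = (-5, 23, -9).
v_3 = A·v_2 = (-22, 106, -77).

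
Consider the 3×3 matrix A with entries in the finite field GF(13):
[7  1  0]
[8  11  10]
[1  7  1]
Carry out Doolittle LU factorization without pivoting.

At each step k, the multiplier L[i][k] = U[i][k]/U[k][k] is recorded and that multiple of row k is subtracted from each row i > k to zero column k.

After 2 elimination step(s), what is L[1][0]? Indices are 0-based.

L[1][0] = 3

k=0: U[0][0]=7
  eliminate (1,0): mult=3, new row 1: (0, 8, 10); set L[1][0]=3
  eliminate (2,0): mult=2, new row 2: (0, 5, 1); set L[2][0]=2
k=1: U[1][1]=8
  eliminate (2,1): mult=12, new row 2: (0, 0, 11); set L[2][1]=12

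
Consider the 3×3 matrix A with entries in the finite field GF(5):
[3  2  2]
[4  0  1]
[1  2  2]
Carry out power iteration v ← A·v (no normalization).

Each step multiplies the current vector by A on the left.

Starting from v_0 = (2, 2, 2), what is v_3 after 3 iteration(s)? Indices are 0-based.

v_0 = (2, 2, 2).
v_1 = A·v_0 = (4, 0, 0).
v_2 = A·v_1 = (2, 1, 4).
v_3 = A·v_2 = (1, 2, 2).

v_3 = (1, 2, 2)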